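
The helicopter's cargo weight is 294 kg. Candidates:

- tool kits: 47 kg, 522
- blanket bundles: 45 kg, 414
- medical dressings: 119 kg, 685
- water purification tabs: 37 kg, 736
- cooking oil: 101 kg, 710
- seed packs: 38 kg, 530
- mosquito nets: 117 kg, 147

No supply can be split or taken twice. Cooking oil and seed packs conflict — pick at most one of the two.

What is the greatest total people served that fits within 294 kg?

Tool kits + blanket bundles + medical dressings + water purification tabs + seed packs uses 286 of the 294 kg and totals 2887.
Next best is tool kits + medical dressings + water purification tabs + seed packs at 2473 (241 kg) — short by 414.

2887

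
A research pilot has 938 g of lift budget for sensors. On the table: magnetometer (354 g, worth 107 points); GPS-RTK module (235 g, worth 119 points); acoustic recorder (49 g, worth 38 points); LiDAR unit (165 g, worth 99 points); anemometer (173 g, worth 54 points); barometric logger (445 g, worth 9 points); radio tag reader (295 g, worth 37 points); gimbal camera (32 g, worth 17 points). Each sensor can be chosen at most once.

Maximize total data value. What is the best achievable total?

380

Taking the top-ratio sensors first gives GPS-RTK module + acoustic recorder + LiDAR unit + anemometer + gimbal camera for 327 (654 g).
Replace anemometer with magnetometer: the trade gains 53 net, giving 380 at 835 g.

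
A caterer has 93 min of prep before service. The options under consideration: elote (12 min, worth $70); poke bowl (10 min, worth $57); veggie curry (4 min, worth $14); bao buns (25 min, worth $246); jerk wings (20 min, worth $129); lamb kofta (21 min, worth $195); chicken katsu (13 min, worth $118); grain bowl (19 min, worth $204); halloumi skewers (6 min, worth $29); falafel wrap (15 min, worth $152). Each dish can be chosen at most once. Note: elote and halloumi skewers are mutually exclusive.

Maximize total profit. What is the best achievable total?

915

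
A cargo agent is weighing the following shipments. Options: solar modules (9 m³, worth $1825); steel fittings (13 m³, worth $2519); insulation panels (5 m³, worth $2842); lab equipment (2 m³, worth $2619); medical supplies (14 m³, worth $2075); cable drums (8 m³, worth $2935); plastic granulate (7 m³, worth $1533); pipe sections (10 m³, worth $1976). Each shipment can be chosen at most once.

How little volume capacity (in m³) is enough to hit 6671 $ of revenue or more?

Minimise m³ subject to total revenue ≥ 6671.
insulation panels + lab equipment + plastic granulate reaches 6994 using 14 m³.
Any bundle with less than 14 m³ falls short of 6671.

14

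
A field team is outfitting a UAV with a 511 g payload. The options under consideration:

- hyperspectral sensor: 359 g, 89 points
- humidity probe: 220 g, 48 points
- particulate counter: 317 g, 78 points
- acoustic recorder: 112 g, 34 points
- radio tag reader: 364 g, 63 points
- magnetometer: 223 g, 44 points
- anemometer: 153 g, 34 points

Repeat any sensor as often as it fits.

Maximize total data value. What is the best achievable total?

Best packing: 4×acoustic recorder — 448 g, 136 total.
The spare 63 g is too small for any remaining sensor, and no exchange beats 136.

136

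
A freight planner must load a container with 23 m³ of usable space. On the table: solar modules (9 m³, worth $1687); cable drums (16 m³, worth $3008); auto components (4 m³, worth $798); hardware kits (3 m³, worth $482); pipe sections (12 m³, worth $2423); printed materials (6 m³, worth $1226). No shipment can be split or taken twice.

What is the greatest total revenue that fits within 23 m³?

Ranking by ratio (revenue/m³): printed materials 204.33, pipe sections 201.92, auto components 199.50.
Taking auto components + pipe sections + printed materials: 22 m³ used, 4447 in revenue.
Runner-up cable drums + auto components + hardware kits tops out at 4288.

4447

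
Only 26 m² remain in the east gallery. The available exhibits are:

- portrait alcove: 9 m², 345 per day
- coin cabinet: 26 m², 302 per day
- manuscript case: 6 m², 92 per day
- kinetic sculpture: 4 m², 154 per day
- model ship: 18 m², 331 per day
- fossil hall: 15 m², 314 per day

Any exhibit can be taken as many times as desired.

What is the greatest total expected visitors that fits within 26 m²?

998

The ratio heuristic lands on 6×kinetic sculpture (924) but leaves 2 m² idle.
Dropping 4×kinetic sculpture frees 16 m²; slotting in 2×portrait alcove (18 m²) lifts the total to 998 at 26 m².
Nothing else within 26 m² beats 998.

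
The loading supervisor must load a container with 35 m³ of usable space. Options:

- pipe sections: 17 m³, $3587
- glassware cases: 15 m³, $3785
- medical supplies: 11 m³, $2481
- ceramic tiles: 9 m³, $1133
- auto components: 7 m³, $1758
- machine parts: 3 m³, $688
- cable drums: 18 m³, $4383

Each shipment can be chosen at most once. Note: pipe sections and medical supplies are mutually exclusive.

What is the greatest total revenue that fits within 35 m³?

8168

Greedy by ratio would take glassware cases + ceramic tiles + auto components + machine parts: 34 m³ used, total 7364.
Replace ceramic tiles and auto components and machine parts with cable drums: the trade gains 804 net, giving 8168 at 33 m³.
The spare 2 m³ is too small for any remaining shipment, and no feasible exchange beats 8168.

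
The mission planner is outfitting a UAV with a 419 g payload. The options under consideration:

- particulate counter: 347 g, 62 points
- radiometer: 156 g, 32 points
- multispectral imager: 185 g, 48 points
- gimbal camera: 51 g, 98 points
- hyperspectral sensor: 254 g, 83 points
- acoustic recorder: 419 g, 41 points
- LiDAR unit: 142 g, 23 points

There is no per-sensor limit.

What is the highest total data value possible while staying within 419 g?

784

Taking 8×gimbal camera: 408 g used, 784 in data value.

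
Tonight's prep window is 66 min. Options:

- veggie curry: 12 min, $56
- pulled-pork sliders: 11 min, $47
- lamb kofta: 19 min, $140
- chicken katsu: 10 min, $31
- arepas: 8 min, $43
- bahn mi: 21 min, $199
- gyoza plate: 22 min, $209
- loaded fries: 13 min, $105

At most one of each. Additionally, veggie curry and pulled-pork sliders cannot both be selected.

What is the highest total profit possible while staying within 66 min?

556

Best packing: arepas + bahn mi + gyoza plate + loaded fries — 64 min, 556 total.
Next best is lamb kofta + bahn mi + gyoza plate at 548 (62 min) — short by 8.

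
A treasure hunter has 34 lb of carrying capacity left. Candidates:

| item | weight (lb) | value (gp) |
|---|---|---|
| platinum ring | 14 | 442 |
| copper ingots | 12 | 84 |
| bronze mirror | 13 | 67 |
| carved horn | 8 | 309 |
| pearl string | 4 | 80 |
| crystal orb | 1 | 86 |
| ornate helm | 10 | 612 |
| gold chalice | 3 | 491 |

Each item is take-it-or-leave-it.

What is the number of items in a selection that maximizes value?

Best achievable value is 1711.
One optimal bundle: platinum ring + pearl string + crystal orb + ornate helm + gold chalice (32 lb).
Any selection reaching 1711 contains exactly 5 items.

5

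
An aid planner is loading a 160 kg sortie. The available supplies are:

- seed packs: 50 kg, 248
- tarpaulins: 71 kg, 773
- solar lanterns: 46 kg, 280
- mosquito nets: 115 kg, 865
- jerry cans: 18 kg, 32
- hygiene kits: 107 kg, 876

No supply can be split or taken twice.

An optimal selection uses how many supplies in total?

Optimal total is 1156.
One optimal bundle: solar lanterns + hygiene kits (153 kg).
All optima have 2 supplies.

2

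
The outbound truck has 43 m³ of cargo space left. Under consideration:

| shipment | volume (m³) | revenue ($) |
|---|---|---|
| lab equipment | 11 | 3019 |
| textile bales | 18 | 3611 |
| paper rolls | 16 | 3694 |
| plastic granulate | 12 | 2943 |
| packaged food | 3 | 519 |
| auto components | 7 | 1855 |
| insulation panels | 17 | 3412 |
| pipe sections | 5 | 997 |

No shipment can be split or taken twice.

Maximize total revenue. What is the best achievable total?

10175

Density check — lab equipment 274.45, auto components 265.00, plastic granulate 245.25, paper rolls 230.88 are the best per m³.
A density-first pass picks lab equipment + plastic granulate + packaged food + auto components + pipe sections — 9333 at 38 m³.
The 12 m³ tied up in auto components and pipe sections is better spent on paper rolls — total rises to 10175 (42 m³).
Every other selection either busts 43 m³ or fails to beat 10175.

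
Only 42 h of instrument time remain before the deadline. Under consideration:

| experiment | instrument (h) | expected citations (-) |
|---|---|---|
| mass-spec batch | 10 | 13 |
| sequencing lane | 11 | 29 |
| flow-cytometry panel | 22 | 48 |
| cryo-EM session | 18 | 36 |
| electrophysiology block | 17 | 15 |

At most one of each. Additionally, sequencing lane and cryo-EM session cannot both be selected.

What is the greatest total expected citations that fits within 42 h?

By expected citations per h: sequencing lane 2.64, flow-cytometry panel 2.18, cryo-EM session 2.00 lead.
The ratio heuristic lands on sequencing lane + flow-cytometry panel (77) but leaves 9 h idle.
Dropping sequencing lane frees 11 h; slotting in cryo-EM session (18 h) lifts the total to 84 at 40 h.

84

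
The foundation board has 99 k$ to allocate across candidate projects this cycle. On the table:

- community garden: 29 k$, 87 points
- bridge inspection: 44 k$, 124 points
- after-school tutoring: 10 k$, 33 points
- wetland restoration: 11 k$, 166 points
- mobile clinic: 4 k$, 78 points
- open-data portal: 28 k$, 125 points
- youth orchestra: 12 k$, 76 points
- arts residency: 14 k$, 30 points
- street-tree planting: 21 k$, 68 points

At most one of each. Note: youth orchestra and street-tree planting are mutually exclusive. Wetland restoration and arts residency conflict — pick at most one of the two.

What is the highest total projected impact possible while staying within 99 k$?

Best packing: bridge inspection + wetland restoration + mobile clinic + open-data portal + youth orchestra — 99 k$, 569 total.
Every other selection either busts 99 k$ or breaks a pairing rule or fails to beat 569.

569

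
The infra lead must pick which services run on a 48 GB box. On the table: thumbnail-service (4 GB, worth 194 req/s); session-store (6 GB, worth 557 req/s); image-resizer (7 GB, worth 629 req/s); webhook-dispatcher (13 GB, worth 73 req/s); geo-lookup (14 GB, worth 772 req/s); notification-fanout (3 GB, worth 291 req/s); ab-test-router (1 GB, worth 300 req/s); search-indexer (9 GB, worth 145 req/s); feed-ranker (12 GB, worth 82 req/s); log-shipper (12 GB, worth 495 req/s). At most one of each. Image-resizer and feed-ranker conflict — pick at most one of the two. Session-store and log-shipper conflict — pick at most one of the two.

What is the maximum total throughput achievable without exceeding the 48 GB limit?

2888

Density check — ab-test-router 300.00, notification-fanout 97.00, session-store 92.83, image-resizer 89.86 are the best per GB.
Thumbnail-service + session-store + image-resizer + geo-lookup + notification-fanout + ab-test-router + search-indexer uses 44 of the 48 GB and totals 2888.
The spare 4 GB is too small for any remaining service, and no feasible exchange beats 2888.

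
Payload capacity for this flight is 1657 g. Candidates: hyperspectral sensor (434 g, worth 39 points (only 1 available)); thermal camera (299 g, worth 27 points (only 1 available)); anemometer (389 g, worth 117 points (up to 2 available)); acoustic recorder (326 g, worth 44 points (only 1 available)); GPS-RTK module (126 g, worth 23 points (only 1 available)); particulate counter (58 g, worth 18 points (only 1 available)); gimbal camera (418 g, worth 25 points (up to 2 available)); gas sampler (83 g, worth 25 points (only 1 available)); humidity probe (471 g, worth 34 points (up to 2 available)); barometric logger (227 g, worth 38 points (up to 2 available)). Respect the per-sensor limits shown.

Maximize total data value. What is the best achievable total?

Taking the top-ratio sensors first gives 2×anemometer + GPS-RTK module + particulate counter + gas sampler + 2×barometric logger for 376 (1499 g).
Replace barometric logger with acoustic recorder: the trade gains 6 net, giving 382 at 1598 g.

382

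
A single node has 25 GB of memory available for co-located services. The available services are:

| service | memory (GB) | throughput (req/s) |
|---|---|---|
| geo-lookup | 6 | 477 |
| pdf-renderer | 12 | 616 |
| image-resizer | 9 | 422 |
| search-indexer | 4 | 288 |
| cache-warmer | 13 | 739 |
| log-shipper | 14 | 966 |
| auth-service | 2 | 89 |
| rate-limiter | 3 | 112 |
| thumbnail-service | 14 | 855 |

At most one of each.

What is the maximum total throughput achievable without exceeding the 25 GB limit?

Geo-lookup + search-indexer + log-shipper uses 24 of the 25 GB and totals 1731.

1731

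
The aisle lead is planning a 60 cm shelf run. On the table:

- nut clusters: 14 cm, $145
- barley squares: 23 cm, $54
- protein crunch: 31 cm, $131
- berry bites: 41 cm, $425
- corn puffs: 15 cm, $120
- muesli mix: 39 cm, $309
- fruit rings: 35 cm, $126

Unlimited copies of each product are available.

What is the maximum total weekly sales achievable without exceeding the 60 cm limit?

580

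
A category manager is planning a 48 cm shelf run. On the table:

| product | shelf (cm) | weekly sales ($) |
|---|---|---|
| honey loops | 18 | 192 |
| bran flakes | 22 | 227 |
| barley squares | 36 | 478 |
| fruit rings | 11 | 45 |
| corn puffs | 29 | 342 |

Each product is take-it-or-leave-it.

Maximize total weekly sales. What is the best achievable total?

534

A density-first pass picks barley squares + fruit rings — 523 at 47 cm.
Dropping barley squares and fruit rings frees 47 cm; slotting in honey loops + corn puffs (47 cm) lifts the total to 534 at 47 cm.
No other feasible combination exceeds 534.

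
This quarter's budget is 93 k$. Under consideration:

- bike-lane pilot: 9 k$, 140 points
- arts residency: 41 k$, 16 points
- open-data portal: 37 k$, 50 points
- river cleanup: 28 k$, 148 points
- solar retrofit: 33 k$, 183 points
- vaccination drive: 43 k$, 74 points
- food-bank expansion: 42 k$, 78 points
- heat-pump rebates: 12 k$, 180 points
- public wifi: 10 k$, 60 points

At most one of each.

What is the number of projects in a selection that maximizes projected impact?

5

Best achievable projected impact is 711.
One optimal bundle: bike-lane pilot + river cleanup + solar retrofit + heat-pump rebates + public wifi (92 k$).
All optima have 5 projects.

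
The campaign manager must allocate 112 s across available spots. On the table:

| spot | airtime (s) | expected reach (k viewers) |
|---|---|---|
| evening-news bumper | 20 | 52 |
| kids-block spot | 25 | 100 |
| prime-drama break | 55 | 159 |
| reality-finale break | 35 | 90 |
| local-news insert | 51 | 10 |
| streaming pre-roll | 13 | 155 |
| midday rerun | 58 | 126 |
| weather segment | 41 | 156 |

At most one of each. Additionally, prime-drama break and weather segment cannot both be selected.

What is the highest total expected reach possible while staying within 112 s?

463

Best packing: evening-news bumper + kids-block spot + streaming pre-roll + weather segment — 99 s, 463 total.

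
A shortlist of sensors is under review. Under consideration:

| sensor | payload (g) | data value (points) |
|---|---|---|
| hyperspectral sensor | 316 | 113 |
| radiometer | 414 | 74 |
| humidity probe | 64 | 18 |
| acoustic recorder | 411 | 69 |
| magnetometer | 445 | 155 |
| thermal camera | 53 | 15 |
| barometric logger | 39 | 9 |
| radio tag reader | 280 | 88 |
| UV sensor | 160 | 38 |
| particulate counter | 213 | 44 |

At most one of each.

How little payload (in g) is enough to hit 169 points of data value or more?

498

Need the lightest bundle worth ≥ 169.
magnetometer + thermal camera: 170 data value at 498 g.
Any bundle with less than 498 g falls short of 169.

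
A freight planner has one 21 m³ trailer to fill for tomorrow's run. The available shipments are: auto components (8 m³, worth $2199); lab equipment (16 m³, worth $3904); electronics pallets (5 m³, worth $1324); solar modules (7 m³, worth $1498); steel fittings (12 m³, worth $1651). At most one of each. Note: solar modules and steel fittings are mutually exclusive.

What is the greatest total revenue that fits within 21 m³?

A density-first pass picks auto components + electronics pallets + solar modules — 5021 at 20 m³.
Replace auto components and solar modules with lab equipment: the trade gains 207 net, giving 5228 at 21 m³.
The closest alternative, auto components + electronics pallets + solar modules, reaches only 5021.

5228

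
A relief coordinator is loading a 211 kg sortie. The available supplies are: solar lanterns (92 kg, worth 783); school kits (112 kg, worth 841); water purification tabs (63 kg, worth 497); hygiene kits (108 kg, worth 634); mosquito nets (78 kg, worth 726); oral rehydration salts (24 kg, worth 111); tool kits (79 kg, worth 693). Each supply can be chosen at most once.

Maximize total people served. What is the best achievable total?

Greedy by ratio would take mosquito nets + oral rehydration salts + tool kits: 181 kg used, total 1530.
But solar lanterns + school kits fits in 204 kg and reaches 1624.
Next best is solar lanterns + mosquito nets + oral rehydration salts at 1620 (194 kg) — short by 4.

1624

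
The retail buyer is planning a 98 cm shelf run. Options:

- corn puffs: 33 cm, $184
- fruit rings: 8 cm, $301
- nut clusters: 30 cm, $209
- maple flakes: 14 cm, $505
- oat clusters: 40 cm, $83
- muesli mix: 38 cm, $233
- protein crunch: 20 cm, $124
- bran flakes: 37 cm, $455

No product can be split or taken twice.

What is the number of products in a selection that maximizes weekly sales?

4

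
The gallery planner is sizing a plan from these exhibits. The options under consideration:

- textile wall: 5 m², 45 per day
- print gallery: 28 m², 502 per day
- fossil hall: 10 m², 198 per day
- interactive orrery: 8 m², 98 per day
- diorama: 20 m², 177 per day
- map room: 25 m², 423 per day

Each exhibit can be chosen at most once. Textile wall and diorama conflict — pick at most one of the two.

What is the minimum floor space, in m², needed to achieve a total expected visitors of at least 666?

38

Need the lightest bundle worth ≥ 666.
print gallery + fossil hall: 700 expected visitors at 38 m².
Below 38 m² the best achievable stays under 666.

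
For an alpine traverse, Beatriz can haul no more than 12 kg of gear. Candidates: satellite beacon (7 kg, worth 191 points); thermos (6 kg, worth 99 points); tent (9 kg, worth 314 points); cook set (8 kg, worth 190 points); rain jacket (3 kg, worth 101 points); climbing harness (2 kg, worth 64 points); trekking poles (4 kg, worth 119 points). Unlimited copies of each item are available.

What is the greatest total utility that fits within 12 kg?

Density check — tent 34.89, rain jacket 33.67, climbing harness 32.00, trekking poles 29.75 are the best per kg.
Taking tent + rain jacket: 12 kg used, 415 in utility.
Nothing else within 12 kg beats 415.

415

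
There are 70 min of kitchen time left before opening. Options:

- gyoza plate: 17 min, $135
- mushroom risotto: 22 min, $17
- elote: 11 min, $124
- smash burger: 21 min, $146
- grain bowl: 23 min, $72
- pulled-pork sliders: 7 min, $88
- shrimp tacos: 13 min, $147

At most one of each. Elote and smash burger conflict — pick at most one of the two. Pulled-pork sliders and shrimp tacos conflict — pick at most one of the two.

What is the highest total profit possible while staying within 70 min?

Ranking by ratio (profit/min): pulled-pork sliders 12.57, shrimp tacos 11.31, elote 11.27.
Taking gyoza plate + elote + grain bowl + shrimp tacos: 64 min used, 478 in profit.

478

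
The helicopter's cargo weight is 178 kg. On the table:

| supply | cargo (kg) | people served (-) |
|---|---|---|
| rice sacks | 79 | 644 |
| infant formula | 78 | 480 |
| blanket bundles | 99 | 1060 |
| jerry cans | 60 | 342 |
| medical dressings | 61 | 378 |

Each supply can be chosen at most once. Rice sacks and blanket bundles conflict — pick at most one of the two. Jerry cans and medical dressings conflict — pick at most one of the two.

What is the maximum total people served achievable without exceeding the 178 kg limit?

1540

By people served per kg: blanket bundles 10.71, rice sacks 8.15, medical dressings 6.20, infant formula 6.15 lead.
Best packing: infant formula + blanket bundles — 177 kg, 1540 total.
Next best is blanket bundles + medical dressings at 1438 (160 kg) — short by 102.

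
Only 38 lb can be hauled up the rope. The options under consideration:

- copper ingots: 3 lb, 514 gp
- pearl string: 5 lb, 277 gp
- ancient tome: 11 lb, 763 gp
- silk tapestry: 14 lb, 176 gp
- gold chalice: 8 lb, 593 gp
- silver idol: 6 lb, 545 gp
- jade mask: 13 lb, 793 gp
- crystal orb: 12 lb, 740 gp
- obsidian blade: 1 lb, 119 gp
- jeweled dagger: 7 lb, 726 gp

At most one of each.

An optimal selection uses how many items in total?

Optimal total is 3290.
One optimal bundle: copper ingots + gold chalice + silver idol + jade mask + obsidian blade + jeweled dagger (38 lb).
All optima have 6 items.

6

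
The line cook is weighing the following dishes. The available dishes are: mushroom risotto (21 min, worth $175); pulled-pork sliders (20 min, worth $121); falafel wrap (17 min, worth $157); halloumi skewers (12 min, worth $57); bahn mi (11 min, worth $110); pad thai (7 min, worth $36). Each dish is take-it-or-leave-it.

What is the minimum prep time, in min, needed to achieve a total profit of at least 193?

24

Minimise min subject to total profit ≥ 193.
falafel wrap + pad thai reaches 193 using 24 min.
Below 24 min the best achievable stays under 193.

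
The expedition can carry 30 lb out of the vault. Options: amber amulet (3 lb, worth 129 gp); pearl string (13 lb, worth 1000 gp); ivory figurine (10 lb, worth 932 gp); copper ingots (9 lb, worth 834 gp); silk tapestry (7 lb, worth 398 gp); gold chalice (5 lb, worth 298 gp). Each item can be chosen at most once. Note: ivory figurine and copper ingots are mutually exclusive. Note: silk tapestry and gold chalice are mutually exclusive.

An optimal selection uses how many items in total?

Optimal total is 2330.
One optimal bundle: pearl string + ivory figurine + silk tapestry (30 lb).
Any selection reaching 2330 contains exactly 3 items.

3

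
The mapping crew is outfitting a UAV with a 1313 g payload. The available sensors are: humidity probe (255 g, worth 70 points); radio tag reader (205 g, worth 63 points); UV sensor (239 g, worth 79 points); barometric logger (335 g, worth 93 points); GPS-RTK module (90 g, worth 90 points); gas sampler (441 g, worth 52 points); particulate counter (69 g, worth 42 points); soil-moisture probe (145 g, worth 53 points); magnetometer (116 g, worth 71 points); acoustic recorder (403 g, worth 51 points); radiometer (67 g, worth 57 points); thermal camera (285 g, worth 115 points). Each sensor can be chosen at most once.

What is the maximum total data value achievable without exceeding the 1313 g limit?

584

Density check — GPS-RTK module 1.00, radiometer 0.85, magnetometer 0.61 are the best per g.
Filling by ratio: radio tag reader + UV sensor + GPS-RTK module + particulate counter + soil-moisture probe + magnetometer + radiometer + thermal camera for 570, with 97 g left unused.
Dropping UV sensor frees 239 g; slotting in barometric logger (335 g) lifts the total to 584 at 1312 g.
Nothing else within 1313 g beats 584.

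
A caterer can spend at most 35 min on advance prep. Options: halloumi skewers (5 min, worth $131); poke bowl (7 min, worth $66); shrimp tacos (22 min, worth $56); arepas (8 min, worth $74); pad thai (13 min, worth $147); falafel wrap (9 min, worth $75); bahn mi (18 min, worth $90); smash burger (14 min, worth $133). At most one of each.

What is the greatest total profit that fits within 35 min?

Filling by ratio: halloumi skewers + pad thai + smash burger for 411, with 3 min left unused.
The 14 min tied up in smash burger is better spent on arepas + falafel wrap — total rises to 427 (35 min).
Runner-up halloumi skewers + poke bowl + pad thai + falafel wrap tops out at 419.

427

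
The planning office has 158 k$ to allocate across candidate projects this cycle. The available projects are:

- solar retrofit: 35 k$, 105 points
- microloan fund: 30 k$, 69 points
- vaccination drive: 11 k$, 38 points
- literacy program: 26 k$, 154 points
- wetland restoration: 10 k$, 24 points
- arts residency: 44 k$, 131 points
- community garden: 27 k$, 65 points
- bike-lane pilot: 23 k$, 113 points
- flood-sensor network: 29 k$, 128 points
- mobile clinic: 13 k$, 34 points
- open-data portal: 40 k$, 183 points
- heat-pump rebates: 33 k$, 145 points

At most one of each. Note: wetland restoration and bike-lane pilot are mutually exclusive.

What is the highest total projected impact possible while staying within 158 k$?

Density check — literacy program 5.92, bike-lane pilot 4.91, open-data portal 4.58, flood-sensor network 4.41 are the best per k$.
Taking literacy program + bike-lane pilot + flood-sensor network + open-data portal + heat-pump rebates: 151 k$ used, 723 in projected impact.
Every other selection either busts 158 k$ or breaks a pairing rule or fails to beat 723.

723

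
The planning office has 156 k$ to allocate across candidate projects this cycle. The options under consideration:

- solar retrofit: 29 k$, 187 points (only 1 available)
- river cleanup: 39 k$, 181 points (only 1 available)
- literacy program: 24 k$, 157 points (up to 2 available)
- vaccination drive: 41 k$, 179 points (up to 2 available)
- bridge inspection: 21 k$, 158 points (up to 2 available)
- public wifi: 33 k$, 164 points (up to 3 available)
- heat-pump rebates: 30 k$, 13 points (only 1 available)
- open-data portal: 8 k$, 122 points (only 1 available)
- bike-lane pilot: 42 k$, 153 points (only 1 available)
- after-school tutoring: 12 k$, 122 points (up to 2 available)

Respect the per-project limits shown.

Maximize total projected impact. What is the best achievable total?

Ranking by ratio (projected impact/k$): open-data portal 15.25, after-school tutoring 10.17, bridge inspection 7.52.
Solar retrofit + 2×literacy program + 2×bridge inspection + open-data portal + 2×after-school tutoring uses 151 of the 156 k$ and totals 1183.
No other feasible combination exceeds 1183.

1183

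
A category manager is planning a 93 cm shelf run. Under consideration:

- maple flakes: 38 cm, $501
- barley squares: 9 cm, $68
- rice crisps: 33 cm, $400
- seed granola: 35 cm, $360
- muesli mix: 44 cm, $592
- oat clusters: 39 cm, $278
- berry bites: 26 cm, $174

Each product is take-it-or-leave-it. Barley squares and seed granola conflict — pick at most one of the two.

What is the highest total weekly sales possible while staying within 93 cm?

Taking maple flakes + barley squares + muesli mix: 91 cm used, 1161 in weekly sales.
Next best is maple flakes + muesli mix at 1093 (82 cm) — short by 68.

1161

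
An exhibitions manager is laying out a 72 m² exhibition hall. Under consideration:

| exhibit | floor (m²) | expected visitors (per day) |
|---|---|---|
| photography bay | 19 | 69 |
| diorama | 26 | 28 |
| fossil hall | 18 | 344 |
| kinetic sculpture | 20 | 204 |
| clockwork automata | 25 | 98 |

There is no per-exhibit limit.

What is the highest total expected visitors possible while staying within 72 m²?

4×fossil hall uses 72 of the 72 m² and totals 1376.
That's the maximum — no swap from here does better than 1376.

1376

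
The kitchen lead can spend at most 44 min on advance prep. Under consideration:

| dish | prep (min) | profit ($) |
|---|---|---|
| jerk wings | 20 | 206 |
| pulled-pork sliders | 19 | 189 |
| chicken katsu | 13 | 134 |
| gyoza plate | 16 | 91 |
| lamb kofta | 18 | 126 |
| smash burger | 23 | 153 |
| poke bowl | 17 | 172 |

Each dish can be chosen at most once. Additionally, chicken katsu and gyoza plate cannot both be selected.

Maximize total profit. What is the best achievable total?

395

Filling by ratio: jerk wings + chicken katsu for 340, with 11 min left unused.
Dropping chicken katsu frees 13 min; slotting in pulled-pork sliders (19 min) lifts the total to 395 at 39 min.
Runner-up jerk wings + poke bowl tops out at 378.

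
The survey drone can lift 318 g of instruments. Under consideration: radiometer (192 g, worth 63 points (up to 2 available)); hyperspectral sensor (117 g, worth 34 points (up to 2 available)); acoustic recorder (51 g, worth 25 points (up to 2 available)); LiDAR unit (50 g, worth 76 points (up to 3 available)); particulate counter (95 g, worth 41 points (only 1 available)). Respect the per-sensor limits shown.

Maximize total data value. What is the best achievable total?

294

A density-first pass picks 2×acoustic recorder + 3×LiDAR unit — 278 at 252 g.
Dropping acoustic recorder frees 51 g; slotting in particulate counter (95 g) lifts the total to 294 at 296 g.
Every other selection either busts 318 g or exceeds an availability limit or fails to beat 294.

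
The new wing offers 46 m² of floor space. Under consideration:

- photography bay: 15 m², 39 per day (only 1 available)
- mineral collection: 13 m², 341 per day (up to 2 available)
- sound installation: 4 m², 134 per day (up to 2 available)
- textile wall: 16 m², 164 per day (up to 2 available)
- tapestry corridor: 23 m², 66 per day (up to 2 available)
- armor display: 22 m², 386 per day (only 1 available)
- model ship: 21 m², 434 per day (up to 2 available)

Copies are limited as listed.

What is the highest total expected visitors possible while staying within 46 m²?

A density-first pass picks 2×mineral collection + 2×sound installation — 950 at 34 m².
Replace mineral collection with model ship: the trade gains 93 net, giving 1043 at 42 m².
No other feasible combination exceeds 1043.

1043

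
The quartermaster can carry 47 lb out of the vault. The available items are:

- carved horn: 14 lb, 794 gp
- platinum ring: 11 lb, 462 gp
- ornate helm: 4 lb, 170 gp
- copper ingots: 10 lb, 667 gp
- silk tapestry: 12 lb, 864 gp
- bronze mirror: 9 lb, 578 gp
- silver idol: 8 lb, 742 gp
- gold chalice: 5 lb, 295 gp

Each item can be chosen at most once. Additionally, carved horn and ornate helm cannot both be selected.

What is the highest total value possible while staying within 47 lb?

3146

Copper ingots + silk tapestry + bronze mirror + silver idol + gold chalice uses 44 of the 47 lb and totals 3146.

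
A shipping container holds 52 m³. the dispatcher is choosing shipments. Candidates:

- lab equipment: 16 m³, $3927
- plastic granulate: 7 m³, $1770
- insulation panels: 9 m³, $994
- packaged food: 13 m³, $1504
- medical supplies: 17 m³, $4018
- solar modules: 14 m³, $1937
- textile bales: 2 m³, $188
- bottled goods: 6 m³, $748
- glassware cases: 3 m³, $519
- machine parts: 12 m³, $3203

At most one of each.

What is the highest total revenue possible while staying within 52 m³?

12918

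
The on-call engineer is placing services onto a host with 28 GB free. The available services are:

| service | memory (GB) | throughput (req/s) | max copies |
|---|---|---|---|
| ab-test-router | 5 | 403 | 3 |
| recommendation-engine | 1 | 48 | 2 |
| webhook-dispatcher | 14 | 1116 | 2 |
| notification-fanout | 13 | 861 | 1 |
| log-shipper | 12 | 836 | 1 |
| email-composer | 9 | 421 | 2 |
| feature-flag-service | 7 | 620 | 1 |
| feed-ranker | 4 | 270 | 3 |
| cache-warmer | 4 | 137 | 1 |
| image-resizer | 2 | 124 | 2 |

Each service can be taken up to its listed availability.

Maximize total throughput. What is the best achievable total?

2263

Greedy by ratio would take 3×ab-test-router + feature-flag-service + feed-ranker + image-resizer: 28 GB used, total 2223.
Dropping 2×ab-test-router and feed-ranker frees 14 GB; slotting in webhook-dispatcher (14 GB) lifts the total to 2263 at 28 GB.
Nothing else within 28 GB beats 2263.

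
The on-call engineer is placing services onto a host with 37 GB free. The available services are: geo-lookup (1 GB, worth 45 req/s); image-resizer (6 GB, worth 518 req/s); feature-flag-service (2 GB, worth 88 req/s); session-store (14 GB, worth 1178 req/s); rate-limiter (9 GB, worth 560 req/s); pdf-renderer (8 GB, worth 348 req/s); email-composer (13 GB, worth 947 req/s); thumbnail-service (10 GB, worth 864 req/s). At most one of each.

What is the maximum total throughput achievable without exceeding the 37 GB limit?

A density-first pass picks geo-lookup + image-resizer + feature-flag-service + session-store + thumbnail-service — 2693 at 33 GB.
Replace geo-lookup and image-resizer and feature-flag-service with email-composer: the trade gains 296 net, giving 2989 at 37 GB.

2989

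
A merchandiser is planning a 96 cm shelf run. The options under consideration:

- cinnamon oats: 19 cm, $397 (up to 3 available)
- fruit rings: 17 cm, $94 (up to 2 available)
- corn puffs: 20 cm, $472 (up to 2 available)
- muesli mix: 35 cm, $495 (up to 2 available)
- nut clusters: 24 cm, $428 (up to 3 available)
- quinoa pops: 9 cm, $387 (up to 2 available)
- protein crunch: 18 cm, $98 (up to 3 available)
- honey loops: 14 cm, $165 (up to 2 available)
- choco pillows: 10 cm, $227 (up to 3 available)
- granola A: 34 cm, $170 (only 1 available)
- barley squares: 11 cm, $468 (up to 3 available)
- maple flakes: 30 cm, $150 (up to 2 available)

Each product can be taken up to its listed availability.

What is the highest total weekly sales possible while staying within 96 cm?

Best packing: 2×corn puffs + 2×quinoa pops + 3×barley squares — 91 cm, 3122 total.

3122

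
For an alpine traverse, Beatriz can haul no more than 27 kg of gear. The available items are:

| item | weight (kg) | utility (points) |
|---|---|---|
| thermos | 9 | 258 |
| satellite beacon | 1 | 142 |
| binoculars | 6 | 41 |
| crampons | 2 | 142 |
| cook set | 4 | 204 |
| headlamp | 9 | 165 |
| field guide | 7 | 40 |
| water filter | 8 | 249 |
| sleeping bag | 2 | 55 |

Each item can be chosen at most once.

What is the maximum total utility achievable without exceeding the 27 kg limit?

Density check — satellite beacon 142.00, crampons 71.00, cook set 51.00, water filter 31.12 are the best per kg.
Thermos + satellite beacon + crampons + cook set + water filter + sleeping bag uses 26 of the 27 kg and totals 1050.
Runner-up thermos + satellite beacon + crampons + cook set + water filter tops out at 995.

1050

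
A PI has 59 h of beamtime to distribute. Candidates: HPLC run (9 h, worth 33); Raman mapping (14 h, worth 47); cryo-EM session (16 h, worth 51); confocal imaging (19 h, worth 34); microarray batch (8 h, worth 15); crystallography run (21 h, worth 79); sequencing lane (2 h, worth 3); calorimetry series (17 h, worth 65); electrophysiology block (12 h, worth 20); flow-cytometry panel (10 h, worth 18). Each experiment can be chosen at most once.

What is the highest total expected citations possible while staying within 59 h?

The ratio heuristic lands on HPLC run + microarray batch + crystallography run + sequencing lane + calorimetry series (195) but leaves 2 h idle.
Dropping microarray batch and crystallography run frees 29 h; slotting in Raman mapping + cryo-EM session (30 h) lifts the total to 199 at 58 h.

199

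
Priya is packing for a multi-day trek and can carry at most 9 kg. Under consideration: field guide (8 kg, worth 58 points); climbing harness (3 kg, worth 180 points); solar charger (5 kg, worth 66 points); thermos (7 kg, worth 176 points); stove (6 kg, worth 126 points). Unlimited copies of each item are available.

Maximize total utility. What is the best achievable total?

540

Best packing: 3×climbing harness — 9 kg, 540 total.
Nothing else within 9 kg beats 540.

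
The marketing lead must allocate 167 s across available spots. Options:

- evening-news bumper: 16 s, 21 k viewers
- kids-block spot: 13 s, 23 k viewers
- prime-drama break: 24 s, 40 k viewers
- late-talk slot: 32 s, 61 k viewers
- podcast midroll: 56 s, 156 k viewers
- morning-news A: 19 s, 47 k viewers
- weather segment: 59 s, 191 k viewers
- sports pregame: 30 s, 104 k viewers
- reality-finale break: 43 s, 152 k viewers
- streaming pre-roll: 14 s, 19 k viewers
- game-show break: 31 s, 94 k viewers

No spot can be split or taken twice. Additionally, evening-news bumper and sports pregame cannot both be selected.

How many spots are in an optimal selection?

Optimal total is 541.
For example weather segment + sports pregame + reality-finale break + game-show break achieves it, using 163 s.
Every optimal selection uses 4 spots.

4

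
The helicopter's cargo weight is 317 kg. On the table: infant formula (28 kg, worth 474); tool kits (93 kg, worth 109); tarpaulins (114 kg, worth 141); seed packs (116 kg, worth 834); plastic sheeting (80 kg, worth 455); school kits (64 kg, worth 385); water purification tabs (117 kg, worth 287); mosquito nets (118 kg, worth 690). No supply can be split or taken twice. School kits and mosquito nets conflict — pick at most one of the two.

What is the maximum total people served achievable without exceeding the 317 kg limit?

2148

Taking infant formula + seed packs + plastic sheeting + school kits: 288 kg used, 2148 in people served.
No other feasible combination exceeds 2148.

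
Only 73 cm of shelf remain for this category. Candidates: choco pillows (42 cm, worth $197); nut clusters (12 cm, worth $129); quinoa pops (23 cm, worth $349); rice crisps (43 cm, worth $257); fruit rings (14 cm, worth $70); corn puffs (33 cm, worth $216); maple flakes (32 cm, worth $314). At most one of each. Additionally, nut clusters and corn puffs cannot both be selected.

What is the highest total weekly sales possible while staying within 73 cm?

792

Density check — quinoa pops 15.17, nut clusters 10.75, maple flakes 9.81, corn puffs 6.55 are the best per cm.
The ratio ordering already packs tightly: nut clusters + quinoa pops + maple flakes, 67 cm, 792.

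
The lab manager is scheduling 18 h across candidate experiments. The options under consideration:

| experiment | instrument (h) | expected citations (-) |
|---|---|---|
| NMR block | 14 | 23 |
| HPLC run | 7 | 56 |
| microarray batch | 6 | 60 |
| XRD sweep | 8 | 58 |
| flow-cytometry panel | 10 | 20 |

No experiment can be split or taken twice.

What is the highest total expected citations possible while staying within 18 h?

118

Taking the top-ratio experiments first gives HPLC run + microarray batch for 116 (13 h).
The 7 h tied up in HPLC run is better spent on XRD sweep — total rises to 118 (14 h).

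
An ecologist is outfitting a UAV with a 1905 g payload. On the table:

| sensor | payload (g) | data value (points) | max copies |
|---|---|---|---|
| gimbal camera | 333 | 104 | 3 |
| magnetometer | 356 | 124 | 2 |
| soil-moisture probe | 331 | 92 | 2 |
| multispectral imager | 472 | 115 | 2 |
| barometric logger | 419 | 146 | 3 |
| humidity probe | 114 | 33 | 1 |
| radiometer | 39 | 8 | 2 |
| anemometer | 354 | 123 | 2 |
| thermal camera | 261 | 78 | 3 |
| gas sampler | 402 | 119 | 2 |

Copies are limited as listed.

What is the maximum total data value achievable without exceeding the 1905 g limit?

Taking the top-ratio sensors first gives magnetometer + 3×barometric logger + thermal camera for 640 (1874 g).
The 680 g tied up in barometric logger and thermal camera is better spent on magnetometer + anemometer — total rises to 663 (1904 g).

663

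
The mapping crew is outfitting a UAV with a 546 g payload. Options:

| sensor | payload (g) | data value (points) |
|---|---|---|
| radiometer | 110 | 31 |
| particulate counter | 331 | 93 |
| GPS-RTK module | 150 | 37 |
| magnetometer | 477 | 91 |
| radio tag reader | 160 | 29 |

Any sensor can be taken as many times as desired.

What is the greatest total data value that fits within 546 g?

A density-first pass picks 4×radiometer — 124 at 440 g.
The 220 g tied up in 2×radiometer is better spent on 2×GPS-RTK module — total rises to 136 (520 g).

136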